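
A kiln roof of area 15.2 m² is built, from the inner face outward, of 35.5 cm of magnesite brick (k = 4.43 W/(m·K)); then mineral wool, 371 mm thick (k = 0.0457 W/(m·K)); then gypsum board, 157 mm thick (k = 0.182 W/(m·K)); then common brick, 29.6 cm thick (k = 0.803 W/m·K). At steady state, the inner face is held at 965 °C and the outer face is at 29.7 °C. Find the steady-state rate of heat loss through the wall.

Resistance network (inner→outer):
  R_magnesite brick = L/(kA) = 0.355/(4.43·15.2) = 0.005272 K/W
  R_mineral wool = L/(kA) = 0.371/(0.0457·15.2) = 0.5341 K/W
  R_gypsum board = L/(kA) = 0.157/(0.182·15.2) = 0.05675 K/W
  R_common brick = L/(kA) = 0.296/(0.803·15.2) = 0.02425 K/W
ΣR = 0.005272 + 0.5341 + 0.05675 + 0.02425 = 0.6204 K/W
Q = ΔT/ΣR = (965 °C − 29.7 °C)/0.6204 = 1510 W

Q = 1510 W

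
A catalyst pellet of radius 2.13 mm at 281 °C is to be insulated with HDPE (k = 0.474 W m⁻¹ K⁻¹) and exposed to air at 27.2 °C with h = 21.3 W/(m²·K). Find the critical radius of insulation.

r_cr = 4.45 cm

For a sphere, r_cr = 2k_ins/h = 2·0.474/21.3 = 0.0445 m = 4.45 cm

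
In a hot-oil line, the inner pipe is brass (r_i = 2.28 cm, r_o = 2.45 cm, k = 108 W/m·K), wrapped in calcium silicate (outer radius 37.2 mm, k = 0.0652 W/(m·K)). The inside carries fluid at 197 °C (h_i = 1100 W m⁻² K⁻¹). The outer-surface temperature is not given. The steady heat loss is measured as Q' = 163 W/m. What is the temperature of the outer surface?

Sum the resistances:
  R'_conv,in = 1/(2πr h) = 1/(2π·0.0228·1100) = 0.006346 m·K/W
  R'_brass = ln(0.0245/0.0228)/(2πk) = 0.07191/(2π·108) = 1.060×10^-4 m·K/W
  R'_calcium silicate = ln(0.0372/0.0245)/(2πk) = 0.4176/(2π·0.0652) = 1.019 m·K/W
ΣR = 1.026 m·K/W
ΔT = Q'·ΣR = 163 × 1.026 = 167.2 K
Heat flows outward, so T_out = T_in − ΔT = 197 − 167.2 = 29.8 °C

T_out = 29.8 °C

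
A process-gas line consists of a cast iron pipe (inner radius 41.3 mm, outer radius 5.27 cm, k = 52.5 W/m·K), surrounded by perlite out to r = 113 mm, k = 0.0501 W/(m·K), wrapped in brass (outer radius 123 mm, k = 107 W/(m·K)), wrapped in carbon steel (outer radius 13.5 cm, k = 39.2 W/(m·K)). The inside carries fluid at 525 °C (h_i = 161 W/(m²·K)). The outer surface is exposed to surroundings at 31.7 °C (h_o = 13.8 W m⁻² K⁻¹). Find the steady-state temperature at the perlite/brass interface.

T = 48.4 °C

Treat each layer as a resistance in series:
  R'_conv,in = 1/(2πr h) = 1/(2π·0.0413·161) = 0.02394 m·K/W
  R'_cast iron = ln(0.0527/0.0413)/(2πk) = 0.2438/(2π·52.5) = 7.389×10^-4 m·K/W
  R'_perlite = ln(0.113/0.0527)/(2πk) = 0.7628/(2π·0.0501) = 2.423 m·K/W
  R'_brass = ln(0.123/0.113)/(2πk) = 0.08480/(2π·107) = 1.261×10^-4 m·K/W
  R'_carbon steel = ln(0.135/0.123)/(2πk) = 0.09309/(2π·39.2) = 3.780×10^-4 m·K/W
  R'_conv,out = 1/(2πr h) = 1/(2π·0.135·13.8) = 0.08543 m·K/W
ΣR = 0.02394 + 7.389×10^-4 + 2.423 + 1.261×10^-4 + 3.780×10^-4 + 0.08543 = 2.534 m·K/W
Q' = ΔT/ΣR = (525 °C − 31.7 °C)/2.534 = 194.7 W/m
From the inner boundary to the perlite/brass interface, ΣR_partial = 2.448 m·K/W.
T_interface = T_in − Q'·ΣR_partial = 525 °C − (194.7)(2.448) = 48.4 °C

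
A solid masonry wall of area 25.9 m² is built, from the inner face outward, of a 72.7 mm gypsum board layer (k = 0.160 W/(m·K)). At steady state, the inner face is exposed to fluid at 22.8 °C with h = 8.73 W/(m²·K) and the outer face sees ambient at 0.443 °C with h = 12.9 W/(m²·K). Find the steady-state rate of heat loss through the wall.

Q = 896 W

Series thermal resistances, inner to outer:
  R_conv,in = 1/(hA) = 1/(8.73·25.9) = 0.004423 K/W
  R_gypsum board = L/(kA) = 0.0727/(0.160·25.9) = 0.01754 K/W
  R_conv,out = 1/(hA) = 1/(12.9·25.9) = 0.002993 K/W
ΣR = 0.004423 + 0.01754 + 0.002993 = 0.02496 K/W
Q = ΔT/ΣR = (22.8 °C − 0.443 °C)/0.02496 = 896 W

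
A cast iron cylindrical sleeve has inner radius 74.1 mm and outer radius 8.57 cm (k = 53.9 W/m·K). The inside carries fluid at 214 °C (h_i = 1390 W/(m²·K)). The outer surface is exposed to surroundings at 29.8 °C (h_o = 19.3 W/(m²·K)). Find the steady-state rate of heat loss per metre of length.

Treat each layer as a resistance in series:
  R'_conv,in = 1/(2πr h) = 1/(2π·0.0741·1390) = 0.001545 m·K/W
  R'_cast iron = ln(0.0857/0.0741)/(2πk) = 0.1454/(2π·53.9) = 4.294×10^-4 m·K/W
  R'_conv,out = 1/(2πr h) = 1/(2π·0.0857·19.3) = 0.09622 m·K/W
ΣR = 0.001545 + 4.294×10^-4 + 0.09622 = 0.09819 m·K/W
Q' = ΔT/ΣR = (214 °C − 29.8 °C)/0.09819 = 1880 W/m

Q' = 1880 W/m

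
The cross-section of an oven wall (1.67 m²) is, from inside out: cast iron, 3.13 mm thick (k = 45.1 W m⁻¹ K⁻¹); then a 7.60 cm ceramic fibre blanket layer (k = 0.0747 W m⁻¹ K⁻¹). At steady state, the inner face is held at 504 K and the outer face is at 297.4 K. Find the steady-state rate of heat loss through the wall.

Resistance network (inner→outer):
  R_cast iron = L/(kA) = 0.00313/(45.1·1.67) = 4.156×10^-5 K/W
  R_ceramic fibre blanket = L/(kA) = 0.0760/(0.0747·1.67) = 0.6092 K/W
ΣR = 4.156×10^-5 + 0.6092 = 0.6092 K/W
Q = ΔT/ΣR = (504 K − 297.4 K)/0.6092 = 339 W

Q = 339 W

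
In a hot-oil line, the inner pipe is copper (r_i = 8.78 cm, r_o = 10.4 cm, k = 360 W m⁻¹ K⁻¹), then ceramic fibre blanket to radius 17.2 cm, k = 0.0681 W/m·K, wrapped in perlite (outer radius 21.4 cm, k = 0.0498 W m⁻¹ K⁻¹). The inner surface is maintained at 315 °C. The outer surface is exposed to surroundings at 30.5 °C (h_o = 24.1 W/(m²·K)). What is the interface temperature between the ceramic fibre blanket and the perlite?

T = 139 °C

Treat each layer as a resistance in series:
  R'_copper = ln(0.104/0.0878)/(2πk) = 0.1693/(2π·360) = 7.486×10^-5 m·K/W
  R'_ceramic fibre blanket = ln(0.172/0.104)/(2πk) = 0.5031/(2π·0.0681) = 1.176 m·K/W
  R'_perlite = ln(0.214/0.172)/(2πk) = 0.2185/(2π·0.0498) = 0.6982 m·K/W
  R'_conv,out = 1/(2πr h) = 1/(2π·0.214·24.1) = 0.03086 m·K/W
ΣR = 7.486×10^-5 + 1.176 + 0.6982 + 0.03086 = 1.905 m·K/W
Q' = ΔT/ΣR = (315 °C − 30.5 °C)/1.905 = 149.3 W/m
From the inner boundary to the ceramic fibre blanket/perlite interface, ΣR_partial = 1.176 m·K/W.
T_interface = T_in − Q'·ΣR_partial = 315 °C − (149.3)(1.176) = 139 °C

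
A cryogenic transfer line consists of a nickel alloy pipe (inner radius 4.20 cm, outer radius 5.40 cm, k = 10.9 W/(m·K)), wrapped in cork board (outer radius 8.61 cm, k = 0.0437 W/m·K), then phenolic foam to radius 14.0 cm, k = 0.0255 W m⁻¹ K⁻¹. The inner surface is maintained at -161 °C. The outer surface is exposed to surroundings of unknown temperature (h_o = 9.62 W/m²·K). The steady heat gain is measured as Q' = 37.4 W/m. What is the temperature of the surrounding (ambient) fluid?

Series resistances:
  R'_nickel alloy = ln(0.0540/0.0420)/(2πk) = 0.2513/(2π·10.9) = 0.003670 m·K/W
  R'_cork board = ln(0.0861/0.0540)/(2πk) = 0.4665/(2π·0.0437) = 1.699 m·K/W
  R'_phenolic foam = ln(0.140/0.0861)/(2πk) = 0.4861/(2π·0.0255) = 3.034 m·K/W
  R'_conv,out = 1/(2πr h) = 1/(2π·0.140·9.62) = 0.1182 m·K/W
ΣR = 4.855 m·K/W
ΔT = Q'·ΣR = 37.4 × 4.855 = 181.6 K
Heat flows inward, so T_out = T_in + ΔT = -161 + 181.6 = 20.6 °C

T_out = 20.6 °C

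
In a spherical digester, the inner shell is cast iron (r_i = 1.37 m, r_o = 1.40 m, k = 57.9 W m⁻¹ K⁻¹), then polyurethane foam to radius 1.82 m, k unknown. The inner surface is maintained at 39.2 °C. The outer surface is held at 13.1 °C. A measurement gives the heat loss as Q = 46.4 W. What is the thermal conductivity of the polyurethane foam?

k = 0.0233 W/m·K

ΣR = ΔT/Q = |39.2 − 13.1|/46.4 = 0.5625 K/W
Known resistances:
  R_cast iron = (1/1.37 − 1/1.40)/(4πk) = 0.01564/(4π·57.9) = 2.150×10^-5 K/W
R_polyurethane foam = ΣR − ΣR_known = 0.5625 − 2.150×10^-5 = 0.5625 K/W
(1/r₁−1/r₂)/(4πk) = 0.5625 ⇒ k = 0.1648/(4π·0.5625) = 0.0233 W/m·K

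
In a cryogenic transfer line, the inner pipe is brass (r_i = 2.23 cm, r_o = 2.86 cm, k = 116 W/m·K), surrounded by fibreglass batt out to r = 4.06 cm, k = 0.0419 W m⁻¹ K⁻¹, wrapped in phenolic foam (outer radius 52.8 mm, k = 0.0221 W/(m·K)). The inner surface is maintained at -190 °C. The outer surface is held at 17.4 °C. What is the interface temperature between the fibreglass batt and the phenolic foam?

Treat each layer as a resistance in series:
  R'_brass = ln(0.0286/0.0223)/(2πk) = 0.2488/(2π·116) = 3.414×10^-4 m·K/W
  R'_fibreglass batt = ln(0.0406/0.0286)/(2πk) = 0.3504/(2π·0.0419) = 1.331 m·K/W
  R'_phenolic foam = ln(0.0528/0.0406)/(2πk) = 0.2627/(2π·0.0221) = 1.892 m·K/W
ΣR = 3.414×10^-4 + 1.331 + 1.892 = 3.223 m·K/W
Q' = ΔT/ΣR = (-190 °C − 17.4 °C)/3.223 = -64.35 W/m
From the inner boundary to the fibreglass batt/phenolic foam interface, ΣR_partial = 1.331 m·K/W.
T_interface = T_in − Q'·ΣR_partial = -190 °C − (-64.35)(1.331) = -104 °C

T = -104 °C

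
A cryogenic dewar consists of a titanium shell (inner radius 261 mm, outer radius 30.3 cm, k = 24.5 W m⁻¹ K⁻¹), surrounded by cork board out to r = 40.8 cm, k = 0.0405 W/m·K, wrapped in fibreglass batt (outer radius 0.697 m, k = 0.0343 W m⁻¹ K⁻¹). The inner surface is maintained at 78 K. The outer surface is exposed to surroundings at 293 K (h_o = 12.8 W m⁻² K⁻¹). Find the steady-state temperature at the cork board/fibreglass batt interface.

T = 167 K

Resistance network (inner→outer):
  R_titanium = (1/0.261 − 1/0.303)/(4πk) = 0.5311/(4π·24.5) = 0.001725 K/W
  R_cork board = (1/0.303 − 1/0.408)/(4πk) = 0.8493/(4π·0.0405) = 1.669 K/W
  R_fibreglass batt = (1/0.408 − 1/0.697)/(4πk) = 1.016/(4π·0.0343) = 2.358 K/W
  R_conv,out = 1/(4πr²h) = 1/(4π·0.697²·12.8) = 0.01280 K/W
ΣR = 0.001725 + 1.669 + 2.358 + 0.01280 = 4.042 K/W
Q = ΔT/ΣR = (78 K − 293 K)/4.042 = -53.19 W
From the inner boundary to the cork board/fibreglass batt interface, ΣR_partial = 1.671 K/W.
T_interface = T_in − Q·ΣR_partial = 78 K − (-53.19)(1.671) = 167 K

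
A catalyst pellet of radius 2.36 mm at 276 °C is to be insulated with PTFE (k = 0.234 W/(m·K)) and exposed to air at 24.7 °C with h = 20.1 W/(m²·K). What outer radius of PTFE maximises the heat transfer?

For a sphere, r_cr = 2k_ins/h = 2·0.234/20.1 = 0.0233 m = 2.33 cm

r_cr = 2.33 cm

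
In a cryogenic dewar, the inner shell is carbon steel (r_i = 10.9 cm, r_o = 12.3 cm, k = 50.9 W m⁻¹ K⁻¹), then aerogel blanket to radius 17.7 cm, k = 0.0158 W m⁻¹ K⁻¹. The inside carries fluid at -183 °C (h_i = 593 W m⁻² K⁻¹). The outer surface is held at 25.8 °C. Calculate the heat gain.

Q = 16.7 W

Resistance network (inner→outer):
  R_conv,in = 1/(4πr²h) = 1/(4π·0.109²·593) = 0.01129 K/W
  R_carbon steel = (1/0.109 − 1/0.123)/(4πk) = 1.044/(4π·50.9) = 0.001633 K/W
  R_aerogel blanket = (1/0.123 − 1/0.177)/(4πk) = 2.480/(4π·0.0158) = 12.49 K/W
ΣR = 0.01129 + 0.001633 + 12.49 = 12.50 K/W
Q = ΔT/ΣR = (-183 °C − 25.8 °C)/12.50 = -16.7 W
(Negative Q ⇒ heat flows inward; heat gain = 16.7 W.)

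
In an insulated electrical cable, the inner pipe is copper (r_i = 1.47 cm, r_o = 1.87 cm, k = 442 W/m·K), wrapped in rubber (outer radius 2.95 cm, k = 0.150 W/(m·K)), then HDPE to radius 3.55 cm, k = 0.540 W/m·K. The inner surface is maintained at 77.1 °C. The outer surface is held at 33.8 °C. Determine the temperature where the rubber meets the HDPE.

T = 38.2 °C

Resistance network (inner→outer):
  R'_copper = ln(0.0187/0.0147)/(2πk) = 0.2407/(2π·442) = 8.666×10^-5 m·K/W
  R'_rubber = ln(0.0295/0.0187)/(2πk) = 0.4559/(2π·0.150) = 0.4837 m·K/W
  R'_HDPE = ln(0.0355/0.0295)/(2πk) = 0.1851/(2π·0.540) = 0.05457 m·K/W
ΣR = 8.666×10^-5 + 0.4837 + 0.05457 = 0.5384 m·K/W
Q' = ΔT/ΣR = (77.1 °C − 33.8 °C)/0.5384 = 80.42 W/m
From the inner boundary to the rubber/HDPE interface, ΣR_partial = 0.4838 m·K/W.
T_interface = T_in − Q'·ΣR_partial = 77.1 °C − (80.42)(0.4838) = 38.2 °C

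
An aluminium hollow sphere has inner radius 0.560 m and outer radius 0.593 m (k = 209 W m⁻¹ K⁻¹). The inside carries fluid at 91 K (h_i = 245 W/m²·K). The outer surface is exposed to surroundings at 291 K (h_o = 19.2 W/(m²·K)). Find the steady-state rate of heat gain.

Resistance network (inner→outer):
  R_conv,in = 1/(4πr²h) = 1/(4π·0.560²·245) = 0.001036 K/W
  R_aluminium = (1/0.560 − 1/0.593)/(4πk) = 0.09937/(4π·209) = 3.784×10^-5 K/W
  R_conv,out = 1/(4πr²h) = 1/(4π·0.593²·19.2) = 0.01179 K/W
ΣR = 0.001036 + 3.784×10^-5 + 0.01179 = 0.01286 K/W
Q = ΔT/ΣR = (91 K − 291 K)/0.01286 = -15600 W
(Negative Q ⇒ heat flows inward; heat gain = 15600 W.)

Q = 15600 W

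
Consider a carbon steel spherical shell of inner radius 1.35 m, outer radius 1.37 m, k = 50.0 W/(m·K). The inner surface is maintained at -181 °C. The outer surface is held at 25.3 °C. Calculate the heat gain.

Q = 4πk·ΔT/(1/r₁ − 1/r₂) = 4π × 50.0 × 206.3 / (1/1.35 − 1/1.37) = 1.20×10^7 W

Q = 12000 kW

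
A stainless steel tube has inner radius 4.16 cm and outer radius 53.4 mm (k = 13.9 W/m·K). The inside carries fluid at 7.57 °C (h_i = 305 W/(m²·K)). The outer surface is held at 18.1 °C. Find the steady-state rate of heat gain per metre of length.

Treat each layer as a resistance in series:
  R'_conv,in = 1/(2πr h) = 1/(2π·0.0416·305) = 0.01254 m·K/W
  R'_stainless steel = ln(0.0534/0.0416)/(2πk) = 0.2497/(2π·13.9) = 0.002859 m·K/W
ΣR = 0.01254 + 0.002859 = 0.01540 m·K/W
Q' = ΔT/ΣR = (7.57 °C − 18.1 °C)/0.01540 = -684 W/m
(Negative Q' ⇒ heat flows inward; heat gain = 684 W/m.)

Q' = 684 W/m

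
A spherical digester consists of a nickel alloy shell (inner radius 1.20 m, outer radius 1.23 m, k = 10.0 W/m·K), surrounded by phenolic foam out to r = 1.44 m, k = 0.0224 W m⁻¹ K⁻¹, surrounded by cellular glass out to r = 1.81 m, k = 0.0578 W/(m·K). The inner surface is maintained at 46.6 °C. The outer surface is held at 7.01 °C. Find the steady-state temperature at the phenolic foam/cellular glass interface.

T = 19.6 °C

Treat each layer as a resistance in series:
  R_nickel alloy = (1/1.20 − 1/1.23)/(4πk) = 0.02033/(4π·10.0) = 1.617×10^-4 K/W
  R_phenolic foam = (1/1.23 − 1/1.44)/(4πk) = 0.1186/(4π·0.0224) = 0.4212 K/W
  R_cellular glass = (1/1.44 − 1/1.81)/(4πk) = 0.1420/(4π·0.0578) = 0.1954 K/W
ΣR = 1.617×10^-4 + 0.4212 + 0.1954 = 0.6168 K/W
Q = ΔT/ΣR = (46.6 °C − 7.01 °C)/0.6168 = 64.19 W
From the inner boundary to the phenolic foam/cellular glass interface, ΣR_partial = 0.4214 K/W.
T_interface = T_in − Q·ΣR_partial = 46.6 °C − (64.19)(0.4214) = 19.6 °C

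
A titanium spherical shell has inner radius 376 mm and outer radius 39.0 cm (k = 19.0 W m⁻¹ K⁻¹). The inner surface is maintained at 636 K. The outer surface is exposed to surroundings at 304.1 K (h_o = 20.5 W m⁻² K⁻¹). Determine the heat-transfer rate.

Q = 12.8 kW

Resistance network (inner→outer):
  R_titanium = (1/0.376 − 1/0.390)/(4πk) = 0.09547/(4π·19.0) = 3.999×10^-4 K/W
  R_conv,out = 1/(4πr²h) = 1/(4π·0.390²·20.5) = 0.02552 K/W
ΣR = 3.999×10^-4 + 0.02552 = 0.02592 K/W
Q = ΔT/ΣR = (636 K − 304.1 K)/0.02592 = 12800 W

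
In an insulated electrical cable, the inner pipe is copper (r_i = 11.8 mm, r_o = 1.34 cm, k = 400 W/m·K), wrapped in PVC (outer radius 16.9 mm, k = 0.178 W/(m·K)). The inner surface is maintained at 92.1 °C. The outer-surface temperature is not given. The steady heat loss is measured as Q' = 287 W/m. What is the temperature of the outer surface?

T_out = 32.5 °C

Sum the resistances:
  R'_copper = ln(0.0134/0.0118)/(2πk) = 0.1272/(2π·400) = 5.059×10^-5 m·K/W
  R'_PVC = ln(0.0169/0.0134)/(2πk) = 0.2321/(2π·0.178) = 0.2075 m·K/W
ΣR = 0.2075 m·K/W
ΔT = Q'·ΣR = 287 × 0.2075 = 59.55 K
Heat flows outward, so T_out = T_in − ΔT = 92.1 − 59.55 = 32.5 °C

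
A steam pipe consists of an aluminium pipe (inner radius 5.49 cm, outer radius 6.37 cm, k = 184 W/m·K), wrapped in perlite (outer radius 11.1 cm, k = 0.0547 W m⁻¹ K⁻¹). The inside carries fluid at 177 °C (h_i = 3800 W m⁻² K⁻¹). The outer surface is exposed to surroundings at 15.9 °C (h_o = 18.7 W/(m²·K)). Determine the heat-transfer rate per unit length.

Resistance network (inner→outer):
  R'_conv,in = 1/(2πr h) = 1/(2π·0.0549·3800) = 7.629×10^-4 m·K/W
  R'_aluminium = ln(0.0637/0.0549)/(2πk) = 0.1487/(2π·184) = 1.286×10^-4 m·K/W
  R'_perlite = ln(0.111/0.0637)/(2πk) = 0.5553/(2π·0.0547) = 1.616 m·K/W
  R'_conv,out = 1/(2πr h) = 1/(2π·0.111·18.7) = 0.07668 m·K/W
ΣR = 7.629×10^-4 + 1.286×10^-4 + 1.616 + 0.07668 = 1.694 m·K/W
Q' = ΔT/ΣR = (177 °C − 15.9 °C)/1.694 = 95.1 W/m

Q' = 95.1 W/m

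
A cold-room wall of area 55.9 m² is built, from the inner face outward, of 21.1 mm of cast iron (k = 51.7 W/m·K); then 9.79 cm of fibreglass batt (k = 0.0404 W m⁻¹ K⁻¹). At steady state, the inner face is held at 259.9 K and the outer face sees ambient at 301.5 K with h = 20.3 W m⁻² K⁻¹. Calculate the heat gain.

Series thermal resistances, inner to outer:
  R_cast iron = L/(kA) = 0.0211/(51.7·55.9) = 7.301×10^-6 K/W
  R_fibreglass batt = L/(kA) = 0.0979/(0.0404·55.9) = 0.04335 K/W
  R_conv,out = 1/(hA) = 1/(20.3·55.9) = 8.812×10^-4 K/W
ΣR = 7.301×10^-6 + 0.04335 + 8.812×10^-4 = 0.04424 K/W
Q = ΔT/ΣR = (259.9 K − 301.5 K)/0.04424 = -940 W
(Negative Q ⇒ heat flows inward; heat gain = 940 W.)

Q = 940 W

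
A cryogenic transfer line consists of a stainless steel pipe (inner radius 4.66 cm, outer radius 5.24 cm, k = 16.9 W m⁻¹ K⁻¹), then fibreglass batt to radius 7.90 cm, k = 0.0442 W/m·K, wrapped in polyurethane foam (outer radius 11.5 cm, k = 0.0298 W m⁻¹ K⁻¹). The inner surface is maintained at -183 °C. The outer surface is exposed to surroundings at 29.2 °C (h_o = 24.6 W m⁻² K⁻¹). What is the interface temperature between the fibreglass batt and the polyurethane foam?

Series thermal resistances, inner to outer:
  R'_stainless steel = ln(0.0524/0.0466)/(2πk) = 0.1173/(2π·16.9) = 0.001105 m·K/W
  R'_fibreglass batt = ln(0.0790/0.0524)/(2πk) = 0.4105/(2π·0.0442) = 1.478 m·K/W
  R'_polyurethane foam = ln(0.115/0.0790)/(2πk) = 0.3755/(2π·0.0298) = 2.005 m·K/W
  R'_conv,out = 1/(2πr h) = 1/(2π·0.115·24.6) = 0.05626 m·K/W
ΣR = 0.001105 + 1.478 + 2.005 + 0.05626 = 3.540 m·K/W
Q' = ΔT/ΣR = (-183 °C − 29.2 °C)/3.540 = -59.94 W/m
From the inner boundary to the fibreglass batt/polyurethane foam interface, ΣR_partial = 1.479 m·K/W.
T_interface = T_in − Q'·ΣR_partial = -183 °C − (-59.94)(1.479) = -94.3 °C

T = -94.3 °C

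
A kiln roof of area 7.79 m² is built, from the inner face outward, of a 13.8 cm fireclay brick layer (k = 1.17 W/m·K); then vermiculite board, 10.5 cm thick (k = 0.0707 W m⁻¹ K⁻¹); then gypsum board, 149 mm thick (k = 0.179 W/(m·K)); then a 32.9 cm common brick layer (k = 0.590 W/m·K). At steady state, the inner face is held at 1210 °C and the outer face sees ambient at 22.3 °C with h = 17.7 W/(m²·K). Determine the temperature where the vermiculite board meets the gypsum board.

T = 586 °C

Treat each layer as a resistance in series:
  R_fireclay brick = L/(kA) = 0.138/(1.17·7.79) = 0.01514 K/W
  R_vermiculite board = L/(kA) = 0.105/(0.0707·7.79) = 0.1906 K/W
  R_gypsum board = L/(kA) = 0.149/(0.179·7.79) = 0.1069 K/W
  R_common brick = L/(kA) = 0.329/(0.590·7.79) = 0.07158 K/W
  R_conv,out = 1/(hA) = 1/(17.7·7.79) = 0.007253 K/W
ΣR = 0.01514 + 0.1906 + 0.1069 + 0.07158 + 0.007253 = 0.3915 K/W
Q = ΔT/ΣR = (1210 °C − 22.3 °C)/0.3915 = 3034 W
From the inner boundary to the vermiculite board/gypsum board interface, ΣR_partial = 0.2057 K/W.
T_interface = T_in − Q·ΣR_partial = 1210 °C − (3034)(0.2057) = 586 °C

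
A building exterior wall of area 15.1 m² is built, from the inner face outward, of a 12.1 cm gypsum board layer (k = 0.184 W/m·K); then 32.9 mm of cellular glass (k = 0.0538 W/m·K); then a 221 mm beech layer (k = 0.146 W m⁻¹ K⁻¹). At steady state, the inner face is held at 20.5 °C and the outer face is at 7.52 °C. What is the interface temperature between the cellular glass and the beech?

T = 14.6 °C

Resistance network (inner→outer):
  R_gypsum board = L/(kA) = 0.121/(0.184·15.1) = 0.04355 K/W
  R_cellular glass = L/(kA) = 0.0329/(0.0538·15.1) = 0.04050 K/W
  R_beech = L/(kA) = 0.221/(0.146·15.1) = 0.1002 K/W
ΣR = 0.04355 + 0.04050 + 0.1002 = 0.1842 K/W
Q = ΔT/ΣR = (20.5 °C − 7.52 °C)/0.1842 = 70.47 W
From the inner boundary to the cellular glass/beech interface, ΣR_partial = 0.08405 K/W.
T_interface = T_in − Q·ΣR_partial = 20.5 °C − (70.47)(0.08405) = 14.6 °C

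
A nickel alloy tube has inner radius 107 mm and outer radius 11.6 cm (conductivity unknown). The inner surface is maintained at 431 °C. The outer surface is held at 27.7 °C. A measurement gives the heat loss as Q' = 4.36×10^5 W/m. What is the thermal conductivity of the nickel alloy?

ΣR = ΔT/Q' = |431 − 27.7|/4.36×10^5 = 9.250×10^-4 m·K/W
ln(r₂/r₁)/(2πk) = 9.250×10^-4 ⇒ k = 0.08076/(2π·9.250×10^-4) = 13.9 W/m·K

k = 13.9 W/m·K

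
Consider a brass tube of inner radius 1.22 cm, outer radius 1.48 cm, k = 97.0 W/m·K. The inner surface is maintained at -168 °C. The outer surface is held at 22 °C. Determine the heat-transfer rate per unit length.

Q' = 2πk·ΔT/ln(r₂/r₁) = 2π × 97.0 × 190 / ln(0.0148/0.0122) = 5.99×10^5 W/m

Q' = 599 kW/m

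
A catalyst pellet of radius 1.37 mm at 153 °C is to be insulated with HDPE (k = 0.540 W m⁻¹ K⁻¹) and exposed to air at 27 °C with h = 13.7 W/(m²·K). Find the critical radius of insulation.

For a sphere, r_cr = 2k_ins/h = 2·0.540/13.7 = 0.0788 m = 7.88 cm

r_cr = 7.88 cm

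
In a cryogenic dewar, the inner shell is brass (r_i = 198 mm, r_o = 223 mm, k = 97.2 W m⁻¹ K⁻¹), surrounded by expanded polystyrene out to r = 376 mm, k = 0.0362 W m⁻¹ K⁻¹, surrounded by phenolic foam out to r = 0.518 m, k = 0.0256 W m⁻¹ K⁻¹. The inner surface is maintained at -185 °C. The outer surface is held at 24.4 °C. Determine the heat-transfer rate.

Q = 33.4 W

Resistance network (inner→outer):
  R_brass = (1/0.198 − 1/0.223)/(4πk) = 0.5662/(4π·97.2) = 4.635×10^-4 K/W
  R_expanded polystyrene = (1/0.223 − 1/0.376)/(4πk) = 1.825/(4π·0.0362) = 4.011 K/W
  R_phenolic foam = (1/0.376 − 1/0.518)/(4πk) = 0.7291/(4π·0.0256) = 2.266 K/W
ΣR = 4.635×10^-4 + 4.011 + 2.266 = 6.277 K/W
Q = ΔT/ΣR = (-185 °C − 24.4 °C)/6.277 = -33.4 W
(Negative Q ⇒ heat flows inward; heat gain = 33.4 W.)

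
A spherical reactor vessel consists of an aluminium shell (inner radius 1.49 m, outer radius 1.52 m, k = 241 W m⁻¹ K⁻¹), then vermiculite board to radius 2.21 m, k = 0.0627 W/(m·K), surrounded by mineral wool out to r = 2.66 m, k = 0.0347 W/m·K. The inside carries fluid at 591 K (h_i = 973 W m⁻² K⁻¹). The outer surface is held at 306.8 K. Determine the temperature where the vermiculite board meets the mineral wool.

T = 421 K

Treat each layer as a resistance in series:
  R_conv,in = 1/(4πr²h) = 1/(4π·1.49²·973) = 3.684×10^-5 K/W
  R_aluminium = (1/1.49 − 1/1.52)/(4πk) = 0.01325/(4π·241) = 4.374×10^-6 K/W
  R_vermiculite board = (1/1.52 − 1/2.21)/(4πk) = 0.2054/(4π·0.0627) = 0.2607 K/W
  R_mineral wool = (1/2.21 − 1/2.66)/(4πk) = 0.07655/(4π·0.0347) = 0.1755 K/W
ΣR = 3.684×10^-5 + 4.374×10^-6 + 0.2607 + 0.1755 = 0.4362 K/W
Q = ΔT/ΣR = (591 K − 306.8 K)/0.4362 = 651.5 W
From the inner boundary to the vermiculite board/mineral wool interface, ΣR_partial = 0.2607 K/W.
T_interface = T_in − Q·ΣR_partial = 591 K − (651.5)(0.2607) = 421 K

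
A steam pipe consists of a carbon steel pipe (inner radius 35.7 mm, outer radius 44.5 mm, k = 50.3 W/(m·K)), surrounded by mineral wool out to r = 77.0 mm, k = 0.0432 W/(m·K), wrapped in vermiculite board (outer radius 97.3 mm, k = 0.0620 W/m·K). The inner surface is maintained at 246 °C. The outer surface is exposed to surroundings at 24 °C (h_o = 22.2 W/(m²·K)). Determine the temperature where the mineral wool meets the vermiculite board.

T = 79.5 °C

Treat each layer as a resistance in series:
  R'_carbon steel = ln(0.0445/0.0357)/(2πk) = 0.2203/(2π·50.3) = 6.972×10^-4 m·K/W
  R'_mineral wool = ln(0.0770/0.0445)/(2πk) = 0.5483/(2π·0.0432) = 2.020 m·K/W
  R'_vermiculite board = ln(0.0973/0.0770)/(2πk) = 0.2340/(2π·0.0620) = 0.6007 m·K/W
  R'_conv,out = 1/(2πr h) = 1/(2π·0.0973·22.2) = 0.07368 m·K/W
ΣR = 6.972×10^-4 + 2.020 + 0.6007 + 0.07368 = 2.695 m·K/W
Q' = ΔT/ΣR = (246 °C − 24 °C)/2.695 = 82.37 W/m
From the inner boundary to the mineral wool/vermiculite board interface, ΣR_partial = 2.021 m·K/W.
T_interface = T_in − Q'·ΣR_partial = 246 °C − (82.37)(2.021) = 79.5 °C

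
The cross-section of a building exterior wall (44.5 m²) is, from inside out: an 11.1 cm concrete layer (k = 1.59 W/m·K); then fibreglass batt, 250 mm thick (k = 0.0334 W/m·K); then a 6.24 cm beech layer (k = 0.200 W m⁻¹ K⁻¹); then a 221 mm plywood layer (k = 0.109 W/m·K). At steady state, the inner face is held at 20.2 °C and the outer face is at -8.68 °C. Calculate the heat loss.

Treat each layer as a resistance in series:
  R_concrete = L/(kA) = 0.111/(1.59·44.5) = 0.001569 K/W
  R_fibreglass batt = L/(kA) = 0.250/(0.0334·44.5) = 0.1682 K/W
  R_beech = L/(kA) = 0.0624/(0.200·44.5) = 0.007011 K/W
  R_plywood = L/(kA) = 0.221/(0.109·44.5) = 0.04556 K/W
ΣR = 0.001569 + 0.1682 + 0.007011 + 0.04556 = 0.2223 K/W
Q = ΔT/ΣR = (20.2 °C − -8.68 °C)/0.2223 = 130 W

Q = 130 W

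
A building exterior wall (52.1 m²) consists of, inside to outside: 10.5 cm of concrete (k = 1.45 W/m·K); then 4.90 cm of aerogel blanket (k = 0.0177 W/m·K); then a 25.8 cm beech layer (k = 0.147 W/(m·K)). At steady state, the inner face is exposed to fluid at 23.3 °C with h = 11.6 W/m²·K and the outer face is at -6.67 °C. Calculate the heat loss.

Q = 333 W

Resistance network (inner→outer):
  R_conv,in = 1/(hA) = 1/(11.6·52.1) = 0.001655 K/W
  R_concrete = L/(kA) = 0.105/(1.45·52.1) = 0.001390 K/W
  R_aerogel blanket = L/(kA) = 0.0490/(0.0177·52.1) = 0.05314 K/W
  R_beech = L/(kA) = 0.258/(0.147·52.1) = 0.03369 K/W
ΣR = 0.001655 + 0.001390 + 0.05314 + 0.03369 = 0.08987 K/W
Q = ΔT/ΣR = (23.3 °C − -6.67 °C)/0.08987 = 333 W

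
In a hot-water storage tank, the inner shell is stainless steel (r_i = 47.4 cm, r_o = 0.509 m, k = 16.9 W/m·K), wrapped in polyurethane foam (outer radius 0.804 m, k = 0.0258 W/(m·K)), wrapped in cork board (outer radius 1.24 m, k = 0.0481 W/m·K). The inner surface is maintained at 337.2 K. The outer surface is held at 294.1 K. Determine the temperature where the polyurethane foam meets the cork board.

T = 304.7 K

Series thermal resistances, inner to outer:
  R_stainless steel = (1/0.474 − 1/0.509)/(4πk) = 0.1451/(4π·16.9) = 6.831×10^-4 K/W
  R_polyurethane foam = (1/0.509 − 1/0.804)/(4πk) = 0.7209/(4π·0.0258) = 2.223 K/W
  R_cork board = (1/0.804 − 1/1.24)/(4πk) = 0.4373/(4π·0.0481) = 0.7235 K/W
ΣR = 6.831×10^-4 + 2.223 + 0.7235 = 2.947 K/W
Q = ΔT/ΣR = (337.2 K − 294.1 K)/2.947 = 14.63 W
From the inner boundary to the polyurethane foam/cork board interface, ΣR_partial = 2.224 K/W.
T_interface = T_in − Q·ΣR_partial = 337.2 K − (14.63)(2.224) = 304.7 K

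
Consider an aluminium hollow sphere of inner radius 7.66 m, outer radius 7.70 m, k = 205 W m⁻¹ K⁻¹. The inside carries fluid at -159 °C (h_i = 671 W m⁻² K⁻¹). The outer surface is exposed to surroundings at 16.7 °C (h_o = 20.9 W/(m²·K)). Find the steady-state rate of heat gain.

Series thermal resistances, inner to outer:
  R_conv,in = 1/(4πr²h) = 1/(4π·7.66²·671) = 2.021×10^-6 K/W
  R_aluminium = (1/7.66 − 1/7.70)/(4πk) = 6.782×10^-4/(4π·205) = 2.633×10^-7 K/W
  R_conv,out = 1/(4πr²h) = 1/(4π·7.70²·20.9) = 6.422×10^-5 K/W
ΣR = 2.021×10^-6 + 2.633×10^-7 + 6.422×10^-5 = 6.650×10^-5 K/W
Q = ΔT/ΣR = (-159 °C − 16.7 °C)/6.650×10^-5 = -2.64×10^6 W
(Negative Q ⇒ heat flows inward; heat gain = 2.64×10^6 W.)

Q = 2640 kW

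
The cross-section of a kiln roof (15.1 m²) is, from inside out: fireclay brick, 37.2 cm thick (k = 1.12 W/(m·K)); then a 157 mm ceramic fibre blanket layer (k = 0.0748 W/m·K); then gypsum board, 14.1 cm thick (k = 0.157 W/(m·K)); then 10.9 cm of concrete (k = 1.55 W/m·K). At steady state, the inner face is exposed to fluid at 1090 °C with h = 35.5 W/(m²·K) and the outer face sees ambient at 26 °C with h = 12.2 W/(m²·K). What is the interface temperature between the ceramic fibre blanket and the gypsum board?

Treat each layer as a resistance in series:
  R_conv,in = 1/(hA) = 1/(35.5·15.1) = 0.001865 K/W
  R_fireclay brick = L/(kA) = 0.372/(1.12·15.1) = 0.02200 K/W
  R_ceramic fibre blanket = L/(kA) = 0.157/(0.0748·15.1) = 0.1390 K/W
  R_gypsum board = L/(kA) = 0.141/(0.157·15.1) = 0.05948 K/W
  R_concrete = L/(kA) = 0.109/(1.55·15.1) = 0.004657 K/W
  R_conv,out = 1/(hA) = 1/(12.2·15.1) = 0.005428 K/W
ΣR = 0.001865 + 0.02200 + 0.1390 + 0.05948 + 0.004657 + 0.005428 = 0.2324 K/W
Q = ΔT/ΣR = (1090 °C − 26 °C)/0.2324 = 4578 W
From the inner boundary to the ceramic fibre blanket/gypsum board interface, ΣR_partial = 0.1629 K/W.
T_interface = T_in − Q·ΣR_partial = 1090 °C − (4578)(0.1629) = 344 °C

T = 344 °C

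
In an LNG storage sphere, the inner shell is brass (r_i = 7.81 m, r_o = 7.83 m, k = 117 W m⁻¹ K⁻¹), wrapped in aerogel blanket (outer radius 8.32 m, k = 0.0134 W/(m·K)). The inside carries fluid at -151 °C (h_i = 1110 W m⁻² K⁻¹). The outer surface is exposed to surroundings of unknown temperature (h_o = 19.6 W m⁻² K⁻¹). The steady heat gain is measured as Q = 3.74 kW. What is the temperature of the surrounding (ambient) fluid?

T_out = 16.3 °C

Series resistances:
  R_conv,in = 1/(4πr²h) = 1/(4π·7.81²·1110) = 1.175×10^-6 K/W
  R_brass = (1/7.81 − 1/7.83)/(4πk) = 3.271×10^-4/(4π·117) = 2.224×10^-7 K/W
  R_aerogel blanket = (1/7.83 − 1/8.32)/(4πk) = 0.007522/(4π·0.0134) = 0.04467 K/W
  R_conv,out = 1/(4πr²h) = 1/(4π·8.32²·19.6) = 5.865×10^-5 K/W
ΣR = 0.04473 K/W
ΔT = Q·ΣR = 3740 × 0.04473 = 167.3 K
Heat flows inward, so T_out = T_in + ΔT = -151 + 167.3 = 16.3 °C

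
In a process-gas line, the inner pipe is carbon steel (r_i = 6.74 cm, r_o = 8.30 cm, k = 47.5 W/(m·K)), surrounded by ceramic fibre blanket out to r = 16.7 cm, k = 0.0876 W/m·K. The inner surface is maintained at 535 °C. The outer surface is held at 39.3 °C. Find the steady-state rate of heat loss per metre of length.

Q' = 390 W/m

Series thermal resistances, inner to outer:
  R'_carbon steel = ln(0.0830/0.0674)/(2πk) = 0.2082/(2π·47.5) = 6.976×10^-4 m·K/W
  R'_ceramic fibre blanket = ln(0.167/0.0830)/(2πk) = 0.6992/(2π·0.0876) = 1.270 m·K/W
ΣR = 6.976×10^-4 + 1.270 = 1.271 m·K/W
Q' = ΔT/ΣR = (535 °C − 39.3 °C)/1.271 = 390 W/m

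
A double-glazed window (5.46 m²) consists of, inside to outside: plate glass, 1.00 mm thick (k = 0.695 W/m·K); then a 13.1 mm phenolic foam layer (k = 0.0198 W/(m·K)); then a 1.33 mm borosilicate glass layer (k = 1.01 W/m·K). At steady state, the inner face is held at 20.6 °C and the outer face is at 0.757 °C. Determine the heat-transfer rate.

Q = 163 W

Resistance network (inner→outer):
  R_plate glass = L/(kA) = 0.00100/(0.695·5.46) = 2.635×10^-4 K/W
  R_phenolic foam = L/(kA) = 0.0131/(0.0198·5.46) = 0.1212 K/W
  R_borosilicate glass = L/(kA) = 0.00133/(1.01·5.46) = 2.412×10^-4 K/W
ΣR = 2.635×10^-4 + 0.1212 + 2.412×10^-4 = 0.1217 K/W
Q = ΔT/ΣR = (20.6 °C − 0.757 °C)/0.1217 = 163 W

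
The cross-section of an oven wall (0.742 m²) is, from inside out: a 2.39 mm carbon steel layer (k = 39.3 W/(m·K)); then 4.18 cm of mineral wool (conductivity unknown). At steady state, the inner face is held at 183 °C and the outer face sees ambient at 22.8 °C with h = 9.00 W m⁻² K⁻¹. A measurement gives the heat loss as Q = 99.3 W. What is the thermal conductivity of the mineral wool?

k = 0.0385 W/m·K

ΣR = ΔT/Q = |183 − 22.8|/99.3 = 1.613 K/W
Known resistances:
  R_carbon steel = L/(kA) = 0.00239/(39.3·0.742) = 8.196×10^-5 K/W
  R_conv,out = 1/(hA) = 1/(9.00·0.742) = 0.1497 K/W
R_mineral wool = ΣR − ΣR_known = 1.613 − 0.1498 = 1.463 K/W
L/(kA) = 1.463 ⇒ k = 0.0418/(1.463·0.742) = 0.0385 W/m·K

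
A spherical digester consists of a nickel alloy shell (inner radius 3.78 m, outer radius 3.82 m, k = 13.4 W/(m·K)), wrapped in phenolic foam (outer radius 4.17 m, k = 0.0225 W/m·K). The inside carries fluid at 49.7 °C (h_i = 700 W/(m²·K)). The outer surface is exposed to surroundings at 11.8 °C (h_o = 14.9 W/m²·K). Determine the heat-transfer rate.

Q = 486 W

Resistance network (inner→outer):
  R_conv,in = 1/(4πr²h) = 1/(4π·3.78²·700) = 7.956×10^-6 K/W
  R_nickel alloy = (1/3.78 − 1/3.82)/(4πk) = 0.002770/(4π·13.4) = 1.645×10^-5 K/W
  R_phenolic foam = (1/3.82 − 1/4.17)/(4πk) = 0.02197/(4π·0.0225) = 0.07771 K/W
  R_conv,out = 1/(4πr²h) = 1/(4π·4.17²·14.9) = 3.071×10^-4 K/W
ΣR = 7.956×10^-6 + 1.645×10^-5 + 0.07771 + 3.071×10^-4 = 0.07804 K/W
Q = ΔT/ΣR = (49.7 °C − 11.8 °C)/0.07804 = 486 W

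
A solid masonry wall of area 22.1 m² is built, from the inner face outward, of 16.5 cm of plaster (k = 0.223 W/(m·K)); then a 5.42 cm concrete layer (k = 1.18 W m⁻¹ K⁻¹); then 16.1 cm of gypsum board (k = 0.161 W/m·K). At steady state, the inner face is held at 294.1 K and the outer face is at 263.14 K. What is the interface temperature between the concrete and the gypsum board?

Series thermal resistances, inner to outer:
  R_plaster = L/(kA) = 0.165/(0.223·22.1) = 0.03348 K/W
  R_concrete = L/(kA) = 0.0542/(1.18·22.1) = 0.002078 K/W
  R_gypsum board = L/(kA) = 0.161/(0.161·22.1) = 0.04525 K/W
ΣR = 0.03348 + 0.002078 + 0.04525 = 0.08081 K/W
Q = ΔT/ΣR = (294.1 K − 263.14 K)/0.08081 = 383.1 W
From the inner boundary to the concrete/gypsum board interface, ΣR_partial = 0.03556 K/W.
T_interface = T_in − Q·ΣR_partial = 294.1 K − (383.1)(0.03556) = 280.48 K

T = 280.48 K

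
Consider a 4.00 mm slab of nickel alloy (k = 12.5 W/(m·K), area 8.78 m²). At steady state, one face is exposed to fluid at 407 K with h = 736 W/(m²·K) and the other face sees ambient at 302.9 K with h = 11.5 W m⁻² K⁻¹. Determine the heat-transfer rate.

Q = 10.3 kW

Treat each layer as a resistance in series:
  R_conv,in = 1/(hA) = 1/(736·8.78) = 1.547×10^-4 K/W
  R_nickel alloy = L/(kA) = 0.00400/(12.5·8.78) = 3.645×10^-5 K/W
  R_conv,out = 1/(hA) = 1/(11.5·8.78) = 0.009904 K/W
ΣR = 1.547×10^-4 + 3.645×10^-5 + 0.009904 = 0.01010 K/W
Q = ΔT/ΣR = (407 K − 302.9 K)/0.01010 = 10300 W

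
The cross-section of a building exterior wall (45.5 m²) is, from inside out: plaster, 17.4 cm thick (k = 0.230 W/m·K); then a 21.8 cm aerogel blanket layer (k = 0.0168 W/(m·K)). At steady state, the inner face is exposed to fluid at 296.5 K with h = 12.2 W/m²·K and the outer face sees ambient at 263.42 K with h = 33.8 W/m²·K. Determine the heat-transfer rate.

Treat each layer as a resistance in series:
  R_conv,in = 1/(hA) = 1/(12.2·45.5) = 0.001801 K/W
  R_plaster = L/(kA) = 0.174/(0.230·45.5) = 0.01663 K/W
  R_aerogel blanket = L/(kA) = 0.218/(0.0168·45.5) = 0.2852 K/W
  R_conv,out = 1/(hA) = 1/(33.8·45.5) = 6.502×10^-4 K/W
ΣR = 0.001801 + 0.01663 + 0.2852 + 6.502×10^-4 = 0.3043 K/W
Q = ΔT/ΣR = (296.5 K − 263.42 K)/0.3043 = 109 W

Q = 109 W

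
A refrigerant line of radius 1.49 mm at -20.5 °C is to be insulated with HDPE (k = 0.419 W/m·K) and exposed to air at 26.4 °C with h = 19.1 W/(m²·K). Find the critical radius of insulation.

For a cylinder, r_cr = k_ins/h = 0.419/19.1 = 0.0219 m = 2.19 cm

r_cr = 2.19 cm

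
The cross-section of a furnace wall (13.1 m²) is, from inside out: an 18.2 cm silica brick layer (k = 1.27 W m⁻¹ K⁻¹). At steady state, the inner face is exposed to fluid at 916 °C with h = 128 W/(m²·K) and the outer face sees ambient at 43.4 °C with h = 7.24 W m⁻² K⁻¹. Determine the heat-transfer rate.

Resistance network (inner→outer):
  R_conv,in = 1/(hA) = 1/(128·13.1) = 5.964×10^-4 K/W
  R_silica brick = L/(kA) = 0.182/(1.27·13.1) = 0.01094 K/W
  R_conv,out = 1/(hA) = 1/(7.24·13.1) = 0.01054 K/W
ΣR = 5.964×10^-4 + 0.01094 + 0.01054 = 0.02208 K/W
Q = ΔT/ΣR = (916 °C − 43.4 °C)/0.02208 = 39500 W

Q = 39500 W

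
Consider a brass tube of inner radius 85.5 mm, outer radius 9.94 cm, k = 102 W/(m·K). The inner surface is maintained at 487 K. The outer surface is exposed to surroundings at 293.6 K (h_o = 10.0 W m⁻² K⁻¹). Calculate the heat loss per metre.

Q' = 1210 W/m

Series thermal resistances, inner to outer:
  R'_brass = ln(0.0994/0.0855)/(2πk) = 0.1506/(2π·102) = 2.350×10^-4 m·K/W
  R'_conv,out = 1/(2πr h) = 1/(2π·0.0994·10.0) = 0.1601 m·K/W
ΣR = 2.350×10^-4 + 0.1601 = 0.1603 m·K/W
Q' = ΔT/ΣR = (487 K − 293.6 K)/0.1603 = 1210 W/m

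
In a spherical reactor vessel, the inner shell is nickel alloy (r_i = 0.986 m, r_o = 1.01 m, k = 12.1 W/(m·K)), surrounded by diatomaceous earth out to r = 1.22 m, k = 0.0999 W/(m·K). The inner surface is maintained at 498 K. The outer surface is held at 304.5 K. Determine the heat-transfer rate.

Q = 1420 W

Resistance network (inner→outer):
  R_nickel alloy = (1/0.986 − 1/1.01)/(4πk) = 0.02410/(4π·12.1) = 1.585×10^-4 K/W
  R_diatomaceous earth = (1/1.01 − 1/1.22)/(4πk) = 0.1704/(4π·0.0999) = 0.1358 K/W
ΣR = 1.585×10^-4 + 0.1358 = 0.1360 K/W
Q = ΔT/ΣR = (498 K − 304.5 K)/0.1360 = 1420 W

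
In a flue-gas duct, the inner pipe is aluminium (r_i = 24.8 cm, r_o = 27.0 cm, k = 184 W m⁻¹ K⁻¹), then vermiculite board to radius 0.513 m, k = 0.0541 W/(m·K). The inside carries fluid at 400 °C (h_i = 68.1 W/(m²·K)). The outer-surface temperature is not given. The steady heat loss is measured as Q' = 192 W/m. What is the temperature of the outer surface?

Sum the resistances:
  R'_conv,in = 1/(2πr h) = 1/(2π·0.248·68.1) = 0.009424 m·K/W
  R'_aluminium = ln(0.270/0.248)/(2πk) = 0.08499/(2π·184) = 7.352×10^-5 m·K/W
  R'_vermiculite board = ln(0.513/0.270)/(2πk) = 0.6419/(2π·0.0541) = 1.888 m·K/W
ΣR = 1.898 m·K/W
ΔT = Q'·ΣR = 192 × 1.898 = 364.4 K
Heat flows outward, so T_out = T_in − ΔT = 400 − 364.4 = 35.6 °C

T_out = 35.6 °C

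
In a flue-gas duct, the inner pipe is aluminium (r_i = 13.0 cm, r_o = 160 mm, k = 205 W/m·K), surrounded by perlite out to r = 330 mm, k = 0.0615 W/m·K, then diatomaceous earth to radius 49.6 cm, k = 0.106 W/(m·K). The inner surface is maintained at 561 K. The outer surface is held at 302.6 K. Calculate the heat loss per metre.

Series thermal resistances, inner to outer:
  R'_aluminium = ln(0.160/0.130)/(2πk) = 0.2076/(2π·205) = 1.612×10^-4 m·K/W
  R'_perlite = ln(0.330/0.160)/(2πk) = 0.7239/(2π·0.0615) = 1.873 m·K/W
  R'_diatomaceous earth = ln(0.496/0.330)/(2πk) = 0.4075/(2π·0.106) = 0.6118 m·K/W
ΣR = 1.612×10^-4 + 1.873 + 0.6118 = 2.485 m·K/W
Q' = ΔT/ΣR = (561 K − 302.6 K)/2.485 = 104 W/m

Q' = 104 W/m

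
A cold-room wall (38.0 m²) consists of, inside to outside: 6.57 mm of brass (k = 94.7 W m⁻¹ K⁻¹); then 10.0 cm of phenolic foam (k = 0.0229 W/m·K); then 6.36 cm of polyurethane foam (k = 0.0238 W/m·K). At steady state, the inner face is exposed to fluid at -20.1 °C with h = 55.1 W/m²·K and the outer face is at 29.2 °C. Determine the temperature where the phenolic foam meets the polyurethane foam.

T = 10.5 °C

Treat each layer as a resistance in series:
  R_conv,in = 1/(hA) = 1/(55.1·38.0) = 4.776×10^-4 K/W
  R_brass = L/(kA) = 0.00657/(94.7·38.0) = 1.826×10^-6 K/W
  R_phenolic foam = L/(kA) = 0.100/(0.0229·38.0) = 0.1149 K/W
  R_polyurethane foam = L/(kA) = 0.0636/(0.0238·38.0) = 0.07032 K/W
ΣR = 4.776×10^-4 + 1.826×10^-6 + 0.1149 + 0.07032 = 0.1857 K/W
Q = ΔT/ΣR = (-20.1 °C − 29.2 °C)/0.1857 = -265.5 W
From the inner boundary to the phenolic foam/polyurethane foam interface, ΣR_partial = 0.1154 K/W.
T_interface = T_in − Q·ΣR_partial = -20.1 °C − (-265.5)(0.1154) = 10.5 °C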